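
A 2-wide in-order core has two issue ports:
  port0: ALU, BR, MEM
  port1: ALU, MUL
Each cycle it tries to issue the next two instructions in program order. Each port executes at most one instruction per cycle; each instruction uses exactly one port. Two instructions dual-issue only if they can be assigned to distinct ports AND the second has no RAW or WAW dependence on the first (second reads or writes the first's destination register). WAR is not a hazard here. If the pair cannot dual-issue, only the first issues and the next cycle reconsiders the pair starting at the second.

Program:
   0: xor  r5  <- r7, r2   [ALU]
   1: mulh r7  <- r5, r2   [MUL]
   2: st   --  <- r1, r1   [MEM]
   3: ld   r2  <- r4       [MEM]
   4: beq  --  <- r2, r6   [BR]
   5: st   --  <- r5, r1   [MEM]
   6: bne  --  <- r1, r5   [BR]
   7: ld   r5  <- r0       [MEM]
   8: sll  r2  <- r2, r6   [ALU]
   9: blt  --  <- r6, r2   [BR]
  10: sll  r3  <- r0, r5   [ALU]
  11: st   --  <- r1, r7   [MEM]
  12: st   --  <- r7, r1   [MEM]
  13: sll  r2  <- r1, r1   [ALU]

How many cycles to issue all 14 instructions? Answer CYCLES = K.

CYCLES = 10

[0] i0  xor.ALU  -- RAW r5
[1] i1&i2  mulh.MUL+st.MEM  -- pair
[2] i3  ld.MEM  -- no-port MEM/BR
[3] i4  beq.BR  -- no-port BR/MEM
[4] i5  st.MEM  -- no-port MEM/BR
[5] i6  bne.BR  -- no-port BR/MEM
[6] i7&i8  ld.MEM+sll.ALU  -- pair
[7] i9&i10  blt.BR+sll.ALU  -- pair
[8] i11  st.MEM  -- no-port MEM/MEM
[9] i12&i13  st.MEM+sll.ALU  -- pair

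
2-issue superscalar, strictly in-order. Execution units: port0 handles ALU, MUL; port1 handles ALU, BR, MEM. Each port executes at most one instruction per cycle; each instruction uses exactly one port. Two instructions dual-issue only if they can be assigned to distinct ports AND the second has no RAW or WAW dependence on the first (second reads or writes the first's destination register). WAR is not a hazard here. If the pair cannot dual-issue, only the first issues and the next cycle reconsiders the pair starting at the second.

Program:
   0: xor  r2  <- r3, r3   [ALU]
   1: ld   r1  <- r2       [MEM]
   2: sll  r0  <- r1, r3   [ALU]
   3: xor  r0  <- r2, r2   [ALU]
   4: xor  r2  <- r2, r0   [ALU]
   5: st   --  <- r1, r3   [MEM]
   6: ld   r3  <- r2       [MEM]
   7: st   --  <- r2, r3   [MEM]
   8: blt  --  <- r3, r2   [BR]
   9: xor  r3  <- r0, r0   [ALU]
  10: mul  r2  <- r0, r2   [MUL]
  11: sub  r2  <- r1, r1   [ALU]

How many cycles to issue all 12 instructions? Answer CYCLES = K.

CYCLES = 10

  cy0 -> i0 (xor.ALU) RAW r2
  cy1 -> i1 (ld.MEM) RAW r1
  cy2 -> i2 (sll.ALU) WAW r0
  cy3 -> i3 (xor.ALU) RAW r0
  cy4 -> i4&i5 (xor.ALU st.MEM) pair
  cy5 -> i6 (ld.MEM) no-port MEM/MEM
  cy6 -> i7 (st.MEM) no-port MEM/BR
  cy7 -> i8&i9 (blt.BR xor.ALU) pair
  cy8 -> i10 (mul.MUL) WAW r2
  cy9 -> i11 (sub.ALU) tail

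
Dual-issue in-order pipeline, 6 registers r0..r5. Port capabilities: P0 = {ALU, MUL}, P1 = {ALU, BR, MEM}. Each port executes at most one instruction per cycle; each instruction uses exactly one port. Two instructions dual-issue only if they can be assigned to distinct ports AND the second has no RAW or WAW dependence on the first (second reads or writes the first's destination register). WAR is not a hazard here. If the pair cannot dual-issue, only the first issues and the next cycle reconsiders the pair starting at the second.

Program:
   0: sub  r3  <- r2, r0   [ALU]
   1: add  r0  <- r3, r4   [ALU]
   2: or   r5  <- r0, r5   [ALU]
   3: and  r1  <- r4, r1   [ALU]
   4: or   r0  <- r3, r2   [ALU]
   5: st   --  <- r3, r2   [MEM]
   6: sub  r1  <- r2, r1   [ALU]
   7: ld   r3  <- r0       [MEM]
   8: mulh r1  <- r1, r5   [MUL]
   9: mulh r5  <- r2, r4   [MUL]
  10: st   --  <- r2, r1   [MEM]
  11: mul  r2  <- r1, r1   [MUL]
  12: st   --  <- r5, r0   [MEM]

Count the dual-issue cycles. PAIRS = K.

[0] i0  sub  -- RAW r3
[1] i1  add  -- RAW r0
[2] i2/i3  or and  -- 2-wide
[3] i4/i5  or st  -- 2-wide
[4] i6/i7  sub ld  -- 2-wide
[5] i8  mulh  -- no-port MUL/MUL
[6] i9/i10  mulh st  -- 2-wide
[7] i11/i12  mul st  -- 2-wide

PAIRS = 5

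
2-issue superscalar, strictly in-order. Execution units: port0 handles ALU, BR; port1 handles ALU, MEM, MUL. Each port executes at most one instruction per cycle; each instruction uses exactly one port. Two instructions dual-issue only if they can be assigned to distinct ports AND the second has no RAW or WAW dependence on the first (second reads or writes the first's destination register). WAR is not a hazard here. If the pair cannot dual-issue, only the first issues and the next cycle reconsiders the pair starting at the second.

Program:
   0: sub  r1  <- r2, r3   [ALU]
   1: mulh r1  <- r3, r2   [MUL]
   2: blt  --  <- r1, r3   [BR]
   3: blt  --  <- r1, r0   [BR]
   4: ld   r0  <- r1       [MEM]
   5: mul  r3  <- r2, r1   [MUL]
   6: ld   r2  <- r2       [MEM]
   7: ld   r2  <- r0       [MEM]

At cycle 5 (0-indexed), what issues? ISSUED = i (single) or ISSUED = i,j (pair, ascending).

ISSUED = 6

t=0 i0:sub.ALU ; WAW r1
t=1 i1:mulh.MUL ; RAW r1
t=2 i2:blt.BR ; no-port BR/BR
t=3 i3/i4:blt.BR/ld.MEM ; 2-wide
t=4 i5:mul.MUL ; no-port MUL/MEM
t=5 i6:ld.MEM ; no-port MEM/MEM
t=6 i7:ld.MEM ; tail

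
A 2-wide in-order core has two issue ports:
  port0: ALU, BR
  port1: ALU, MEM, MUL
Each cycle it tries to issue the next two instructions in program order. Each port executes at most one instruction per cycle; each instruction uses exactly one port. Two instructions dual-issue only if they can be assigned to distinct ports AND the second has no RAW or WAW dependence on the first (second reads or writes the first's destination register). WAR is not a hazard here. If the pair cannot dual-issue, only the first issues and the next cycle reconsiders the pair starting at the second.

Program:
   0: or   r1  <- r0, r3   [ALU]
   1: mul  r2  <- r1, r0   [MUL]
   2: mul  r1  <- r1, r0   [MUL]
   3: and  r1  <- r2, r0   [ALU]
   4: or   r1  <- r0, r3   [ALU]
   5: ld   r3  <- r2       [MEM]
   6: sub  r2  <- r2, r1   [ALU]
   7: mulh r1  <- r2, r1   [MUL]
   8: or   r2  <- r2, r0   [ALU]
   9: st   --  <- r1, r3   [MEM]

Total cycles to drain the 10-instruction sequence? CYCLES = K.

CYCLES = 8

#0 head=0: or i0 RAW r1
#1 head=1: mul i1 no-port MUL/MUL
#2 head=2: mul i2 WAW r1
#3 head=3: and i3 WAW r1
#4 head=4: or+ld i4,i5 2-wide
#5 head=6: sub i6 RAW r2
#6 head=7: mulh+or i7,i8 2-wide
#7 head=9: st i9 tail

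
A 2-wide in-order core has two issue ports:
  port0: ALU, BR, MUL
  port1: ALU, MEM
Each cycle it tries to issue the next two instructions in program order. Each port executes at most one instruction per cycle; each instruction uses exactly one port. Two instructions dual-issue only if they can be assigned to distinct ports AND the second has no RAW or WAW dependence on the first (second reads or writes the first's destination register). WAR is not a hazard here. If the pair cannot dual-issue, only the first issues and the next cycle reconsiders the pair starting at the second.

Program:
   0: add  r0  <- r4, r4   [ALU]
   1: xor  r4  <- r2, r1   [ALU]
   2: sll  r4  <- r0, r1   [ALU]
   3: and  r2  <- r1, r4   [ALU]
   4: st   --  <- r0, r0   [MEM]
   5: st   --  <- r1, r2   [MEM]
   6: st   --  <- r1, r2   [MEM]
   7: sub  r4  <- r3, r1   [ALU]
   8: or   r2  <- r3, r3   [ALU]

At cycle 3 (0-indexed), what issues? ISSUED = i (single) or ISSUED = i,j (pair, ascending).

t=0 i0&i1:add;xor ; pair
t=1 i2:sll ; RAW r4
t=2 i3&i4:and;st ; pair
t=3 i5:st ; no-port MEM/MEM
t=4 i6&i7:st;sub ; pair
t=5 i8:or ; tail

ISSUED = 5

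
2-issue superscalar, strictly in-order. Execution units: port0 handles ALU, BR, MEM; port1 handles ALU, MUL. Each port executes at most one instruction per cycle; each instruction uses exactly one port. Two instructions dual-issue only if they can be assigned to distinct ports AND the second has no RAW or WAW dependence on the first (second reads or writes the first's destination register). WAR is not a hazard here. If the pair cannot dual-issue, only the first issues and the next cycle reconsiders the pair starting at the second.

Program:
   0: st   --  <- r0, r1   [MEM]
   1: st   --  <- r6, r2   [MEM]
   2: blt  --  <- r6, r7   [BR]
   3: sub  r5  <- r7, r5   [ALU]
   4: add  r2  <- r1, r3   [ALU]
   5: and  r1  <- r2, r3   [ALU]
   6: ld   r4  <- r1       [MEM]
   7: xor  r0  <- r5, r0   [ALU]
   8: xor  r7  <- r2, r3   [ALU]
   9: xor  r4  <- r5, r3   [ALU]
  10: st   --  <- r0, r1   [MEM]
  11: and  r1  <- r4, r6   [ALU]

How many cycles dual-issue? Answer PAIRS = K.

[0] i0  st.MEM  -- no-port MEM/MEM
[1] i1  st.MEM  -- no-port MEM/BR
[2] i2,i3  blt.BR sub.ALU  -- 2-wide
[3] i4  add.ALU  -- RAW r2
[4] i5  and.ALU  -- RAW r1
[5] i6,i7  ld.MEM xor.ALU  -- 2-wide
[6] i8,i9  xor.ALU xor.ALU  -- 2-wide
[7] i10,i11  st.MEM and.ALU  -- 2-wide

PAIRS = 4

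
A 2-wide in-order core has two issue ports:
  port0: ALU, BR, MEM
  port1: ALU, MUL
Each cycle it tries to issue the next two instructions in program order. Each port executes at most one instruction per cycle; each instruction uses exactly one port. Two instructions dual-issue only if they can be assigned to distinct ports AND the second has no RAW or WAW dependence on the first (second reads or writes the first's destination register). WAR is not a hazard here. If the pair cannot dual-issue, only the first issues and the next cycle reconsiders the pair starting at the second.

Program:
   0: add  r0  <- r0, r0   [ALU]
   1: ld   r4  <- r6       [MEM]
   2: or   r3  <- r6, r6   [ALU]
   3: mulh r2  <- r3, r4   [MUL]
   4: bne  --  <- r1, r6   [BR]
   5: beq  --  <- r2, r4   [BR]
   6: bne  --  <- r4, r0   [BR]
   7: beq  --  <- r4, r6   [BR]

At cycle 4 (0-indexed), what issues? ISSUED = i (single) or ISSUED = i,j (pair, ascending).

#0 head=0: add+ld i0+i1 2-wide
#1 head=2: or i2 RAW r3
#2 head=3: mulh+bne i3+i4 2-wide
#3 head=5: beq i5 no-port BR/BR
#4 head=6: bne i6 no-port BR/BR
#5 head=7: beq i7 tail

ISSUED = 6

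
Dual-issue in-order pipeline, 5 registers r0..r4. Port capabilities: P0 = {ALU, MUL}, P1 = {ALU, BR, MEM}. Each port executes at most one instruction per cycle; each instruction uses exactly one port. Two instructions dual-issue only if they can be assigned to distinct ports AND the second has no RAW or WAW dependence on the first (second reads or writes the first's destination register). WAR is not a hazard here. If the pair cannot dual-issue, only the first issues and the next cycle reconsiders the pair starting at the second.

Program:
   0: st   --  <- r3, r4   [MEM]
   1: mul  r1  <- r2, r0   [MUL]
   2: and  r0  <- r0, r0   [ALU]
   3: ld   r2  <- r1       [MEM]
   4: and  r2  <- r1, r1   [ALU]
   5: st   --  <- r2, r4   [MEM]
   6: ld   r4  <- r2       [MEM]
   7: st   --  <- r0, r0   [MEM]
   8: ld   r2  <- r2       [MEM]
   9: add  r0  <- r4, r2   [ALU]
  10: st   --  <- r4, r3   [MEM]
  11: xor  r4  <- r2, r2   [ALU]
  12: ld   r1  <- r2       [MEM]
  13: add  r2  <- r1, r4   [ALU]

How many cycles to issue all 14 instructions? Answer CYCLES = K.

#0 head=0: st.MEM+mul.MUL i0/i1 dual
#1 head=2: and.ALU+ld.MEM i2/i3 dual
#2 head=4: and.ALU i4 RAW r2
#3 head=5: st.MEM i5 no-port MEM/MEM
#4 head=6: ld.MEM i6 no-port MEM/MEM
#5 head=7: st.MEM i7 no-port MEM/MEM
#6 head=8: ld.MEM i8 RAW r2
#7 head=9: add.ALU+st.MEM i9/i10 dual
#8 head=11: xor.ALU+ld.MEM i11/i12 dual
#9 head=13: add.ALU i13 tail

CYCLES = 10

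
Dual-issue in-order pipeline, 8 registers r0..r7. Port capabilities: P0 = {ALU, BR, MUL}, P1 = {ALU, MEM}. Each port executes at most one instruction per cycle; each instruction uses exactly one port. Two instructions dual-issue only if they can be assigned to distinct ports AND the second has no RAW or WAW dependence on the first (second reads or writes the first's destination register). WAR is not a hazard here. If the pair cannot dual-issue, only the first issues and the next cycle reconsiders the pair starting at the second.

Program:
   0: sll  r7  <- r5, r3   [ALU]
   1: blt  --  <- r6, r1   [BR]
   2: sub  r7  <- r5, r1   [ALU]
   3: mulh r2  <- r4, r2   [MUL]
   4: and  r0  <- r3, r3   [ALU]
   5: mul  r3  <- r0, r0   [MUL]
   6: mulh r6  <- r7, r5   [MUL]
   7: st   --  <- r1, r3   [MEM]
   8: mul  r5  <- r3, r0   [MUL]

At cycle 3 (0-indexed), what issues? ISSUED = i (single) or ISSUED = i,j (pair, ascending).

#0 head=0: sll/blt i0/i1 2-wide
#1 head=2: sub/mulh i2/i3 2-wide
#2 head=4: and i4 RAW r0
#3 head=5: mul i5 no-port MUL/MUL
#4 head=6: mulh/st i6/i7 2-wide
#5 head=8: mul i8 tail

ISSUED = 5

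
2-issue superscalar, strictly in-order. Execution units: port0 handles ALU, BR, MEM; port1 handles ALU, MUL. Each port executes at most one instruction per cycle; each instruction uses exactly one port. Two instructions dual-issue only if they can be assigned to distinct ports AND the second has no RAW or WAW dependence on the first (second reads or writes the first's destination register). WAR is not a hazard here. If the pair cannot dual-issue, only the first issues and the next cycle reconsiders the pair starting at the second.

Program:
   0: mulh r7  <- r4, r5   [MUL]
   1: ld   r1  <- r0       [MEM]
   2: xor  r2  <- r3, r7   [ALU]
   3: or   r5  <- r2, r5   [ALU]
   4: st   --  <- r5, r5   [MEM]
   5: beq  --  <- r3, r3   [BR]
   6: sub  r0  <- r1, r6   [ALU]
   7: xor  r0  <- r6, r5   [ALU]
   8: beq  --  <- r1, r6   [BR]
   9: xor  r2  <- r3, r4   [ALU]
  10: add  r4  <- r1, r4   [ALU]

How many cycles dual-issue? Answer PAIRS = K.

PAIRS = 4

c0: i0&i1 mulh/ld  pair
c1: i2 xor  RAW r2
c2: i3 or  RAW r5
c3: i4 st  no-port MEM/BR
c4: i5&i6 beq/sub  pair
c5: i7&i8 xor/beq  pair
c6: i9&i10 xor/add  pair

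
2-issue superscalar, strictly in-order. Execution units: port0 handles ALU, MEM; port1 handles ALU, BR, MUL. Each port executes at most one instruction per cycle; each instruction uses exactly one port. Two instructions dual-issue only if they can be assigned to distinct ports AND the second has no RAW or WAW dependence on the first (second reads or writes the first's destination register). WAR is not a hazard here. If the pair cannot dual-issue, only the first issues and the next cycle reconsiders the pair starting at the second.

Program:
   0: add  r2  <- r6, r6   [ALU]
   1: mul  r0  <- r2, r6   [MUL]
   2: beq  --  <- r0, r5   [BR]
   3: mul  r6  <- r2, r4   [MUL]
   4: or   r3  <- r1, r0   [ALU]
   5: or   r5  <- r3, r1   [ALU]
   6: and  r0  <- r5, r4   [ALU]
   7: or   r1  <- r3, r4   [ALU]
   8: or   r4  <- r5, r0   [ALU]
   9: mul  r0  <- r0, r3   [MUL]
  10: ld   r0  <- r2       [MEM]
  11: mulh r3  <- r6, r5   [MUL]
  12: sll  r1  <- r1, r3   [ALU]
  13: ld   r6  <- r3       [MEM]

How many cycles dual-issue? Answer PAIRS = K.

  cy0 -> i0 (add.ALU) RAW r2
  cy1 -> i1 (mul.MUL) no-port MUL/BR
  cy2 -> i2 (beq.BR) no-port BR/MUL
  cy3 -> i3/i4 (mul.MUL or.ALU) 2-wide
  cy4 -> i5 (or.ALU) RAW r5
  cy5 -> i6/i7 (and.ALU or.ALU) 2-wide
  cy6 -> i8/i9 (or.ALU mul.MUL) 2-wide
  cy7 -> i10/i11 (ld.MEM mulh.MUL) 2-wide
  cy8 -> i12/i13 (sll.ALU ld.MEM) 2-wide

PAIRS = 5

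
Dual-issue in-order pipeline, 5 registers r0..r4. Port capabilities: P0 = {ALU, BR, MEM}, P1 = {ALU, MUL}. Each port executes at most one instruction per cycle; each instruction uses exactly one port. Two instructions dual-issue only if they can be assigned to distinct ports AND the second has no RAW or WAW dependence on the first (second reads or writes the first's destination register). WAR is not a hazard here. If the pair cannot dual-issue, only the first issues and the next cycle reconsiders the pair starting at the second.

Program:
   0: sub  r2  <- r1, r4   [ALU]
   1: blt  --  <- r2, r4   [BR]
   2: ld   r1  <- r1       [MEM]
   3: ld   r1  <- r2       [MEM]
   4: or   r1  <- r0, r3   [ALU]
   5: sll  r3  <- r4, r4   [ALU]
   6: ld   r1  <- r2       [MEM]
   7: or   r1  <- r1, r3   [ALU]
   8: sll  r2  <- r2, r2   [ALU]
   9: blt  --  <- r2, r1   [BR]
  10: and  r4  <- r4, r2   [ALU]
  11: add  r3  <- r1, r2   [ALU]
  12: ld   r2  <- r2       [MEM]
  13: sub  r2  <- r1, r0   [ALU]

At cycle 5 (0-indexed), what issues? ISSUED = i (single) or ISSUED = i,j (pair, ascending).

#0 head=0: sub i0 RAW r2
#1 head=1: blt i1 no-port BR/MEM
#2 head=2: ld i2 no-port MEM/MEM
#3 head=3: ld i3 WAW r1
#4 head=4: or sll i4/i5 pair
#5 head=6: ld i6 RAW+WAW r1
#6 head=7: or sll i7/i8 pair
#7 head=9: blt and i9/i10 pair
#8 head=11: add ld i11/i12 pair
#9 head=13: sub i13 tail

ISSUED = 6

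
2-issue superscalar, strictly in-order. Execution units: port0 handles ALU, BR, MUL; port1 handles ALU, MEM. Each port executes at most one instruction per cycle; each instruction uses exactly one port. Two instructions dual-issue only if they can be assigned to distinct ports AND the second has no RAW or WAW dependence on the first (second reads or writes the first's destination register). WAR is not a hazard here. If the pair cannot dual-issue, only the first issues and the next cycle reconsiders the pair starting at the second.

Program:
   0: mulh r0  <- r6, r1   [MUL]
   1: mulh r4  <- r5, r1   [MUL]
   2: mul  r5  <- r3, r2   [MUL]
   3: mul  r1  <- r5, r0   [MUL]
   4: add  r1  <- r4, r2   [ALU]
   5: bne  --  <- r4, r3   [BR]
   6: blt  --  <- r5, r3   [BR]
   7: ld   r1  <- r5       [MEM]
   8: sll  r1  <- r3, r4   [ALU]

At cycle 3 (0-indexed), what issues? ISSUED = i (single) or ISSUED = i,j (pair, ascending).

ISSUED = 3

[0] i0  mulh.MUL  -- no-port MUL/MUL
[1] i1  mulh.MUL  -- no-port MUL/MUL
[2] i2  mul.MUL  -- no-port MUL/MUL
[3] i3  mul.MUL  -- WAW r1
[4] i4&i5  add.ALU+bne.BR  -- dual
[5] i6&i7  blt.BR+ld.MEM  -- dual
[6] i8  sll.ALU  -- tail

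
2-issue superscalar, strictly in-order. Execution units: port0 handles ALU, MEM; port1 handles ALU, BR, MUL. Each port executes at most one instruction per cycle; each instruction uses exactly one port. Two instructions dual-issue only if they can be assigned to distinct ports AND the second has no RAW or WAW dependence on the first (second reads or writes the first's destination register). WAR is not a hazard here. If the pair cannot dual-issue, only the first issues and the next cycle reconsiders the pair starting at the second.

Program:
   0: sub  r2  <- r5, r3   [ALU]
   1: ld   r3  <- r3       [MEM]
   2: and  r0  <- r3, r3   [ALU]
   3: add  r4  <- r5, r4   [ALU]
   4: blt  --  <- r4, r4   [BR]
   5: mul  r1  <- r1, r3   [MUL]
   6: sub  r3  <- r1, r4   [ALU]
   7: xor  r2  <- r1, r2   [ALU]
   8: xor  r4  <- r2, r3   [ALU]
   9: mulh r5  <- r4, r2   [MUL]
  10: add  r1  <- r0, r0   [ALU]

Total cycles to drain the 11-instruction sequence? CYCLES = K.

t=0 i0+i1:sub.ALU/ld.MEM ; dual
t=1 i2+i3:and.ALU/add.ALU ; dual
t=2 i4:blt.BR ; no-port BR/MUL
t=3 i5:mul.MUL ; RAW r1
t=4 i6+i7:sub.ALU/xor.ALU ; dual
t=5 i8:xor.ALU ; RAW r4
t=6 i9+i10:mulh.MUL/add.ALU ; dual

CYCLES = 7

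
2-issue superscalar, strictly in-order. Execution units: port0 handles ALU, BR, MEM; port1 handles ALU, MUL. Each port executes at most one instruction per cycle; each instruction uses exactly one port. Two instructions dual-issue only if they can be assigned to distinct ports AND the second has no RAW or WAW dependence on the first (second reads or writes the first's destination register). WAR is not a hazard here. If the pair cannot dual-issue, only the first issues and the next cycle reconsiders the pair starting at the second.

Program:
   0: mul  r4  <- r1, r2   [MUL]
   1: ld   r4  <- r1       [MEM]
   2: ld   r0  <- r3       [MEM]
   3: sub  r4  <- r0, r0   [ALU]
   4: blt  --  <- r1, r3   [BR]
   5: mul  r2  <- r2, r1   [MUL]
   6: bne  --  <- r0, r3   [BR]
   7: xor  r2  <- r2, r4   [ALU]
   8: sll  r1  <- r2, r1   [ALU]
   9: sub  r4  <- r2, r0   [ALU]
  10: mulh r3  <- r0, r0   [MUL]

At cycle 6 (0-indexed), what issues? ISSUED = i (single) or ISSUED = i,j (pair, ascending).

ISSUED = 8,9

  cy0 -> i0 (mul) WAW r4
  cy1 -> i1 (ld) no-port MEM/MEM
  cy2 -> i2 (ld) RAW r0
  cy3 -> i3,i4 (sub;blt) pair
  cy4 -> i5,i6 (mul;bne) pair
  cy5 -> i7 (xor) RAW r2
  cy6 -> i8,i9 (sll;sub) pair
  cy7 -> i10 (mulh) tail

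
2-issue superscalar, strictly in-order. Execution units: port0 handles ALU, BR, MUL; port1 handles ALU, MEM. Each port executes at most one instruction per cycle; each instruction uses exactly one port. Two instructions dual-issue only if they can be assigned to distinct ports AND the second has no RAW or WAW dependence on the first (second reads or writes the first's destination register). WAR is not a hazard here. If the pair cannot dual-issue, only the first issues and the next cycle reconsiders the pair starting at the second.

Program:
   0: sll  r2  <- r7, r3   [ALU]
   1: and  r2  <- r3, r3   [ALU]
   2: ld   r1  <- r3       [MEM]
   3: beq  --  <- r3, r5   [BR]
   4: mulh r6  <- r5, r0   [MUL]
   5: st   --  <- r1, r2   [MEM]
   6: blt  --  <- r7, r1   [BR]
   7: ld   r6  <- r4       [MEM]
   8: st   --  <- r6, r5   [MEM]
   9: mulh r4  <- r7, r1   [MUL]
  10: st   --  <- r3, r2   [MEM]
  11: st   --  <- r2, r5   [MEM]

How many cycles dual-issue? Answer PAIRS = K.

PAIRS = 4

0. sll @i0  | WAW r2
1. and+ld @i1+i2  | pair
2. beq @i3  | no-port BR/MUL
3. mulh+st @i4+i5  | pair
4. blt+ld @i6+i7  | pair
5. st+mulh @i8+i9  | pair
6. st @i10  | no-port MEM/MEM
7. st @i11  | tail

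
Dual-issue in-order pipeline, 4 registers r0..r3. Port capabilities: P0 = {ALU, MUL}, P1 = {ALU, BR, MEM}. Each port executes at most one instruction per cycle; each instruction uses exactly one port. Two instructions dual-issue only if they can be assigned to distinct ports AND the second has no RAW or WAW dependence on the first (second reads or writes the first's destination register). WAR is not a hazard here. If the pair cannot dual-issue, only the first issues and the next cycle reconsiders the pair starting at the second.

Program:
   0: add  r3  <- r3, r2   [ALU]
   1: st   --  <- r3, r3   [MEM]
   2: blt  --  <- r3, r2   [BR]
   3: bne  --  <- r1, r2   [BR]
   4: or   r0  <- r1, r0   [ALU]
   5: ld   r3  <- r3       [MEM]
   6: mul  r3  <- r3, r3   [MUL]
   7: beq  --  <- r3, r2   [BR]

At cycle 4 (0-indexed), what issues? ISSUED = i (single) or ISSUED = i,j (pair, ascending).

[0] i0  add.ALU  -- RAW r3
[1] i1  st.MEM  -- no-port MEM/BR
[2] i2  blt.BR  -- no-port BR/BR
[3] i3+i4  bne.BR or.ALU  -- 2-wide
[4] i5  ld.MEM  -- RAW+WAW r3
[5] i6  mul.MUL  -- RAW r3
[6] i7  beq.BR  -- tail

ISSUED = 5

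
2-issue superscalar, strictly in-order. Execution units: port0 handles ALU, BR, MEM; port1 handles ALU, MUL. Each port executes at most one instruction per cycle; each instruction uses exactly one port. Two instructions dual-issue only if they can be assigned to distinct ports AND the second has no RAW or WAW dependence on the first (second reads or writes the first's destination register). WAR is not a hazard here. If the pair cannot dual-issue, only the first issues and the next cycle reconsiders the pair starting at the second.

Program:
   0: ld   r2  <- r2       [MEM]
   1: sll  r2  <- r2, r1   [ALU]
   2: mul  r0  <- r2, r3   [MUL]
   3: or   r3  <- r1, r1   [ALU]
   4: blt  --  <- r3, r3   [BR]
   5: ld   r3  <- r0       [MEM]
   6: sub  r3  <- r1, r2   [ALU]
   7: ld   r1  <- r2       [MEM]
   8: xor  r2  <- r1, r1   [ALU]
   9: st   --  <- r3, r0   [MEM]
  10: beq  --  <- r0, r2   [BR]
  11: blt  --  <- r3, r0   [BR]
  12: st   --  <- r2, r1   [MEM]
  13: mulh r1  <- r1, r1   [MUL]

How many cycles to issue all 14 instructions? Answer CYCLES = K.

#0 head=0: ld i0 RAW+WAW r2
#1 head=1: sll i1 RAW r2
#2 head=2: mul+or i2&i3 dual
#3 head=4: blt i4 no-port BR/MEM
#4 head=5: ld i5 WAW r3
#5 head=6: sub+ld i6&i7 dual
#6 head=8: xor+st i8&i9 dual
#7 head=10: beq i10 no-port BR/BR
#8 head=11: blt i11 no-port BR/MEM
#9 head=12: st+mulh i12&i13 dual

CYCLES = 10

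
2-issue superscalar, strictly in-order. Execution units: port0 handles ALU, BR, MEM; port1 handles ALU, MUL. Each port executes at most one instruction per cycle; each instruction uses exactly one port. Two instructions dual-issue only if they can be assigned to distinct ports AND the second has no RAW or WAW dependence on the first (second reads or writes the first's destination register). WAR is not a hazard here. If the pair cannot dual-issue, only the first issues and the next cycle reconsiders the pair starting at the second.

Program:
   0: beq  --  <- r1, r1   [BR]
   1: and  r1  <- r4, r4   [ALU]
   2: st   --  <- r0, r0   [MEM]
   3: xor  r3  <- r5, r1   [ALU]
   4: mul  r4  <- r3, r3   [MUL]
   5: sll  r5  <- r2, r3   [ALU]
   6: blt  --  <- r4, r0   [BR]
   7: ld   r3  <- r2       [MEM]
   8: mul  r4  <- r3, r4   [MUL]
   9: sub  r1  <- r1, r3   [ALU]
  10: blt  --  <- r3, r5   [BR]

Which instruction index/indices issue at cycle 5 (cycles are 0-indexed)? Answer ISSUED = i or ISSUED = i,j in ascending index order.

0. beq.BR and.ALU @i0+i1  | dual
1. st.MEM xor.ALU @i2+i3  | dual
2. mul.MUL sll.ALU @i4+i5  | dual
3. blt.BR @i6  | no-port BR/MEM
4. ld.MEM @i7  | RAW r3
5. mul.MUL sub.ALU @i8+i9  | dual
6. blt.BR @i10  | tail

ISSUED = 8,9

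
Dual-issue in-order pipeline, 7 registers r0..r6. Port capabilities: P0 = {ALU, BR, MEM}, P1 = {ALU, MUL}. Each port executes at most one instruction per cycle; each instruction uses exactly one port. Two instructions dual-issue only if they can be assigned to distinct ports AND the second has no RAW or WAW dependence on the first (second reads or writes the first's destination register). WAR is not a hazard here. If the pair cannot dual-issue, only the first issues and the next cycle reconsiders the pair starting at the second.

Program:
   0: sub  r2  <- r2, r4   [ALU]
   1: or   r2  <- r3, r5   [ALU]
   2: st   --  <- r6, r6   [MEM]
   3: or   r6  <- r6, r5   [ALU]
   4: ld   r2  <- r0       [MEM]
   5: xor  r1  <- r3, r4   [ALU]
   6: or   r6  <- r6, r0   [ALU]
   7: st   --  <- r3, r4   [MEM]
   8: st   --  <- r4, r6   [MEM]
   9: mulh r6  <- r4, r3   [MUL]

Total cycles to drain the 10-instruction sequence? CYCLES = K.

CYCLES = 6

  cy0 -> i0 (sub.ALU) WAW r2
  cy1 -> i1&i2 (or.ALU/st.MEM) pair
  cy2 -> i3&i4 (or.ALU/ld.MEM) pair
  cy3 -> i5&i6 (xor.ALU/or.ALU) pair
  cy4 -> i7 (st.MEM) no-port MEM/MEM
  cy5 -> i8&i9 (st.MEM/mulh.MUL) pair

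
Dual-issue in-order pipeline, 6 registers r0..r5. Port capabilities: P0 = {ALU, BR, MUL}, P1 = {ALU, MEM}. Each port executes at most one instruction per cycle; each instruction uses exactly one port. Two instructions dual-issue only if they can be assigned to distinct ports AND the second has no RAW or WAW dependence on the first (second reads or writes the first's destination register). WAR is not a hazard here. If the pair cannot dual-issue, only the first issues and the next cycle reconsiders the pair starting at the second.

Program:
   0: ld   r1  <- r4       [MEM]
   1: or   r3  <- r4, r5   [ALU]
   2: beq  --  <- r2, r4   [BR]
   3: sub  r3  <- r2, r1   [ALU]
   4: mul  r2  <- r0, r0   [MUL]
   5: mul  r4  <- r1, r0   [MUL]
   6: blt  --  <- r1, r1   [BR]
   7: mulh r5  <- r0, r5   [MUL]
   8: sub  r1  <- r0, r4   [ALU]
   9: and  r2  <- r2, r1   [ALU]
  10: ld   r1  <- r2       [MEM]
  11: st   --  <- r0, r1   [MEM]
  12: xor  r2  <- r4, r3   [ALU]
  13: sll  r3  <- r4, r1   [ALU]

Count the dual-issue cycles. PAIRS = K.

t=0 i0+i1:ld or ; pair
t=1 i2+i3:beq sub ; pair
t=2 i4:mul ; no-port MUL/MUL
t=3 i5:mul ; no-port MUL/BR
t=4 i6:blt ; no-port BR/MUL
t=5 i7+i8:mulh sub ; pair
t=6 i9:and ; RAW r2
t=7 i10:ld ; no-port MEM/MEM
t=8 i11+i12:st xor ; pair
t=9 i13:sll ; tail

PAIRS = 4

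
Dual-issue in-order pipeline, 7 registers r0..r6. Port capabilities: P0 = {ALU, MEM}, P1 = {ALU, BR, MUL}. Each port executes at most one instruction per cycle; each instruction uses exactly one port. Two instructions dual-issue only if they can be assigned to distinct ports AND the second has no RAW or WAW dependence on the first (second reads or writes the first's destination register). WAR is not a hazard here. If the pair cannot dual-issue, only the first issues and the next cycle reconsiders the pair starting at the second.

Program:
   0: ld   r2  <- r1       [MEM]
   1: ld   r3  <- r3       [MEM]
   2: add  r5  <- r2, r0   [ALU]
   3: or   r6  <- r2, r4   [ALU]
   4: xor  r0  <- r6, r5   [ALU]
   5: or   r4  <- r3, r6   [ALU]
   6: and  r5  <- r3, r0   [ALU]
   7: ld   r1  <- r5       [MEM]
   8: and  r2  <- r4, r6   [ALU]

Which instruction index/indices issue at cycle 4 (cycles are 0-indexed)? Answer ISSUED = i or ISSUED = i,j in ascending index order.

0. ld.MEM @i0  | no-port MEM/MEM
1. ld.MEM add.ALU @i1/i2  | pair
2. or.ALU @i3  | RAW r6
3. xor.ALU or.ALU @i4/i5  | pair
4. and.ALU @i6  | RAW r5
5. ld.MEM and.ALU @i7/i8  | pair

ISSUED = 6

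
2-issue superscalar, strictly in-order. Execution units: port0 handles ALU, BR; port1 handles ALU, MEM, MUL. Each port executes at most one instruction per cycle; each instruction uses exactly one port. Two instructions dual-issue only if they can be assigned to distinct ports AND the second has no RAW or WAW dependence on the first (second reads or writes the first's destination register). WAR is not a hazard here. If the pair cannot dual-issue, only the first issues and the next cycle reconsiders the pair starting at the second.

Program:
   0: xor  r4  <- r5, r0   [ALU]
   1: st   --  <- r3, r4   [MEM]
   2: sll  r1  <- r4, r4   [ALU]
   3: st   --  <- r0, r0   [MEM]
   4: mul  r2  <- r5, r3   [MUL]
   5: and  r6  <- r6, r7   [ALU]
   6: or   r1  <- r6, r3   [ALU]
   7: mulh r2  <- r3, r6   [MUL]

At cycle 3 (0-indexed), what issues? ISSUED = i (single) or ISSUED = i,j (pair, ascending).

ISSUED = 4,5

  cy0 -> i0 (xor) RAW r4
  cy1 -> i1/i2 (st;sll) pair
  cy2 -> i3 (st) no-port MEM/MUL
  cy3 -> i4/i5 (mul;and) pair
  cy4 -> i6/i7 (or;mulh) pair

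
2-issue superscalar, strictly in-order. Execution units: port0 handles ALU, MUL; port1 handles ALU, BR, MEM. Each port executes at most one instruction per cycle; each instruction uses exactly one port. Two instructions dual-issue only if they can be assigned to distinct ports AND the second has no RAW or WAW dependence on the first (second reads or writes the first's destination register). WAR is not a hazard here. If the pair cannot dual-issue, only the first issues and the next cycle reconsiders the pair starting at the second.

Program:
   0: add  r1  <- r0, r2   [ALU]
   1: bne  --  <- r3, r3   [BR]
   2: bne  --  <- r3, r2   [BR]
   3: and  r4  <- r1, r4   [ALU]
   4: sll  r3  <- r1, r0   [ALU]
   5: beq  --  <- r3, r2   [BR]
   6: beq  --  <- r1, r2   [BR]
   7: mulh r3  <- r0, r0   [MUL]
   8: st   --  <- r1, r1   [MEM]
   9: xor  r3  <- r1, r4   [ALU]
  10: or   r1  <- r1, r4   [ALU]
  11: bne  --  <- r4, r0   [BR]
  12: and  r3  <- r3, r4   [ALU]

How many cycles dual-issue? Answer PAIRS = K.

PAIRS = 5

#0 head=0: add.ALU+bne.BR i0&i1 pair
#1 head=2: bne.BR+and.ALU i2&i3 pair
#2 head=4: sll.ALU i4 RAW r3
#3 head=5: beq.BR i5 no-port BR/BR
#4 head=6: beq.BR+mulh.MUL i6&i7 pair
#5 head=8: st.MEM+xor.ALU i8&i9 pair
#6 head=10: or.ALU+bne.BR i10&i11 pair
#7 head=12: and.ALU i12 tail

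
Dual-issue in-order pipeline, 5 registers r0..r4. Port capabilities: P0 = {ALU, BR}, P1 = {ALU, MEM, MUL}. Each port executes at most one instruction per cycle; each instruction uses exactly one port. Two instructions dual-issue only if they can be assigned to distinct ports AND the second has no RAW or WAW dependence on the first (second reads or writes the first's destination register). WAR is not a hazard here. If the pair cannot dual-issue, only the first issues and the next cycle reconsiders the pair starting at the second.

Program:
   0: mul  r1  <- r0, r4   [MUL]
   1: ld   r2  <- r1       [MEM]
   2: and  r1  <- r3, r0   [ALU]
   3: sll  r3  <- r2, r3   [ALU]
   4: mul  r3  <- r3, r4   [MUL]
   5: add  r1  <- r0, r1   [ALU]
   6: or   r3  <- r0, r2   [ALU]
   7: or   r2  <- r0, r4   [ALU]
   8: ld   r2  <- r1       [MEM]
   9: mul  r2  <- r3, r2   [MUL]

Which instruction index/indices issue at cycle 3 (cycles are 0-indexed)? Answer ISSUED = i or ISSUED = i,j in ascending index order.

#0 head=0: mul i0 no-port MUL/MEM
#1 head=1: ld/and i1/i2 dual
#2 head=3: sll i3 RAW+WAW r3
#3 head=4: mul/add i4/i5 dual
#4 head=6: or/or i6/i7 dual
#5 head=8: ld i8 no-port MEM/MUL
#6 head=9: mul i9 tail

ISSUED = 4,5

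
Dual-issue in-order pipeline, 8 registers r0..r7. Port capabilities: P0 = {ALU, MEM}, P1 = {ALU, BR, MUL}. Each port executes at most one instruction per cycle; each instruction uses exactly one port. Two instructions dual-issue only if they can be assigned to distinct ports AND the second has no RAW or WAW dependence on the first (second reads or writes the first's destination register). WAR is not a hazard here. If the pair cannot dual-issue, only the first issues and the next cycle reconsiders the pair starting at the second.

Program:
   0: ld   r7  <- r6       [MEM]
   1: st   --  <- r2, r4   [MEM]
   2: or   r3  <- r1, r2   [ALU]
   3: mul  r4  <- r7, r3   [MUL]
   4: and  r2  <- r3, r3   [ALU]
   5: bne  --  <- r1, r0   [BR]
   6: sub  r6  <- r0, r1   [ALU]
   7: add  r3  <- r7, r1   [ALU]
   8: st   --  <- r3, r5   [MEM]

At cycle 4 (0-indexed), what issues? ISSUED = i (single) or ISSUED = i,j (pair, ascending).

c0: i0 ld  no-port MEM/MEM
c1: i1/i2 st;or  pair
c2: i3/i4 mul;and  pair
c3: i5/i6 bne;sub  pair
c4: i7 add  RAW r3
c5: i8 st  tail

ISSUED = 7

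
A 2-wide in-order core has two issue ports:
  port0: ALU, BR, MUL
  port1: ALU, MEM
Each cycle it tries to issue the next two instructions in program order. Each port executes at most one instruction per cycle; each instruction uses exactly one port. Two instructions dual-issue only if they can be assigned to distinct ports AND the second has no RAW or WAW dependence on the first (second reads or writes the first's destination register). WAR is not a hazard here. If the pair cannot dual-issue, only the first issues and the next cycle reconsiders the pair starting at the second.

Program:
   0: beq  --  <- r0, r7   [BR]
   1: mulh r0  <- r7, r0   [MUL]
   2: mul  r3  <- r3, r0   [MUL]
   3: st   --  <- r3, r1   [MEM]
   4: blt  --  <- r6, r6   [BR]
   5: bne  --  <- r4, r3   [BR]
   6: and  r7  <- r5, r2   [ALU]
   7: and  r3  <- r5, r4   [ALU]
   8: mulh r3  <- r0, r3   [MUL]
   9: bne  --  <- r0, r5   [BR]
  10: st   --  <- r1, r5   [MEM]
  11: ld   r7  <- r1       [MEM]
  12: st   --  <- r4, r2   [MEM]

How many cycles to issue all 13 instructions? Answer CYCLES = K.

t=0 i0:beq ; no-port BR/MUL
t=1 i1:mulh ; no-port MUL/MUL
t=2 i2:mul ; RAW r3
t=3 i3/i4:st;blt ; 2-wide
t=4 i5/i6:bne;and ; 2-wide
t=5 i7:and ; RAW+WAW r3
t=6 i8:mulh ; no-port MUL/BR
t=7 i9/i10:bne;st ; 2-wide
t=8 i11:ld ; no-port MEM/MEM
t=9 i12:st ; tail

CYCLES = 10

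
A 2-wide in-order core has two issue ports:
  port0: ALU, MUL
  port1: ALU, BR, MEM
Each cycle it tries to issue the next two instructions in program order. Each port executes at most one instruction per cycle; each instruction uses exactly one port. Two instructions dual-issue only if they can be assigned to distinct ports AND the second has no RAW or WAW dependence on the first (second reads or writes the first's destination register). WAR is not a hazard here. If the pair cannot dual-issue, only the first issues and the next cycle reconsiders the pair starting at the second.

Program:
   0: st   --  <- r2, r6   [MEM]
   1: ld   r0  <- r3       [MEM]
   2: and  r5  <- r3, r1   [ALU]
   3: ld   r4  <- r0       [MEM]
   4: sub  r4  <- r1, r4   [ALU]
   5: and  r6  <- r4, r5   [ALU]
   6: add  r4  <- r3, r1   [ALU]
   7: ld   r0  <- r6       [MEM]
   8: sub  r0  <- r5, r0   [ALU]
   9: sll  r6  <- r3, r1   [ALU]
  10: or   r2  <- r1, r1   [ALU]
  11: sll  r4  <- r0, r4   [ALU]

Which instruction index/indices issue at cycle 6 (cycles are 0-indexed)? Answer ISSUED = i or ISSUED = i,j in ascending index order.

ISSUED = 8,9

0. st.MEM @i0  | no-port MEM/MEM
1. ld.MEM+and.ALU @i1,i2  | 2-wide
2. ld.MEM @i3  | RAW+WAW r4
3. sub.ALU @i4  | RAW r4
4. and.ALU+add.ALU @i5,i6  | 2-wide
5. ld.MEM @i7  | RAW+WAW r0
6. sub.ALU+sll.ALU @i8,i9  | 2-wide
7. or.ALU+sll.ALU @i10,i11  | 2-wide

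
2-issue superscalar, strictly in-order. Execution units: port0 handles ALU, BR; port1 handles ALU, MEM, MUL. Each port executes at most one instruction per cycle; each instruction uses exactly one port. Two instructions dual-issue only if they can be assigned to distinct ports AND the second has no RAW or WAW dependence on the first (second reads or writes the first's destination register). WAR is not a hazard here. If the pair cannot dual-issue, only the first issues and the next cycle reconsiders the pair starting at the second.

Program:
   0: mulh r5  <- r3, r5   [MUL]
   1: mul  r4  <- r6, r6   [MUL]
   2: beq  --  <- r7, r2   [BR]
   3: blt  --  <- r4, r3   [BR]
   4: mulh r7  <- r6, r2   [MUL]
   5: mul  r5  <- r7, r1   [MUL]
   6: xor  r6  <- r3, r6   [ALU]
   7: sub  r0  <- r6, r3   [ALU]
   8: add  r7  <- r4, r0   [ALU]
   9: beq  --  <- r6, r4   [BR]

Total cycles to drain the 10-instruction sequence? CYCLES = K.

CYCLES = 6

c0: i0 mulh  no-port MUL/MUL
c1: i1,i2 mul/beq  2-wide
c2: i3,i4 blt/mulh  2-wide
c3: i5,i6 mul/xor  2-wide
c4: i7 sub  RAW r0
c5: i8,i9 add/beq  2-wide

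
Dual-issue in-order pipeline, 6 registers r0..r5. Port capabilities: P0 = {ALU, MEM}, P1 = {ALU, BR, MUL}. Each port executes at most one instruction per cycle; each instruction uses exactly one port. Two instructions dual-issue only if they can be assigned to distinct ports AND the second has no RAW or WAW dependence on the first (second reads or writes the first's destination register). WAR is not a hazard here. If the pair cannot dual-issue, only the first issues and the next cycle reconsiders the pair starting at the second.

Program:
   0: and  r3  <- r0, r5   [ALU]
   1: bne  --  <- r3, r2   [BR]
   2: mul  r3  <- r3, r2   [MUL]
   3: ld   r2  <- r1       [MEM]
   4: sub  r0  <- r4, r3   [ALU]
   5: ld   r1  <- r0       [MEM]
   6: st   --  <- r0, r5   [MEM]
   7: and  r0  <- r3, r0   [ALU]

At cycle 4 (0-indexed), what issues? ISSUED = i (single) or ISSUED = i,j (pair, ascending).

ISSUED = 5

c0: i0 and.ALU  RAW r3
c1: i1 bne.BR  no-port BR/MUL
c2: i2+i3 mul.MUL/ld.MEM  pair
c3: i4 sub.ALU  RAW r0
c4: i5 ld.MEM  no-port MEM/MEM
c5: i6+i7 st.MEM/and.ALU  pair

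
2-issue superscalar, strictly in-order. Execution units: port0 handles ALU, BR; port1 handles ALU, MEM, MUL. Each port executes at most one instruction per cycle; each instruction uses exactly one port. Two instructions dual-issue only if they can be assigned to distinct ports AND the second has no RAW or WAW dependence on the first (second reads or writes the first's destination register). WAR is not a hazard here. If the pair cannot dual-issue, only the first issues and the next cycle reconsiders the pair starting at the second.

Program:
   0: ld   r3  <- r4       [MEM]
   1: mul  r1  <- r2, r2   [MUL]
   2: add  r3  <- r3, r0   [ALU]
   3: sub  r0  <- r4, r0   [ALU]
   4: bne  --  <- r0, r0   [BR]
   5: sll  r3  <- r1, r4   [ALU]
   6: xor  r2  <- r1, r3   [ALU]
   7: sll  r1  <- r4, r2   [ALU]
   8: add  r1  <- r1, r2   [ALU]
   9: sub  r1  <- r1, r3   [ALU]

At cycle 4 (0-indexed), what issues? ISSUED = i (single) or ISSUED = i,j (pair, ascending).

ISSUED = 6

t=0 i0:ld.MEM ; no-port MEM/MUL
t=1 i1+i2:mul.MUL add.ALU ; 2-wide
t=2 i3:sub.ALU ; RAW r0
t=3 i4+i5:bne.BR sll.ALU ; 2-wide
t=4 i6:xor.ALU ; RAW r2
t=5 i7:sll.ALU ; RAW+WAW r1
t=6 i8:add.ALU ; RAW+WAW r1
t=7 i9:sub.ALU ; tail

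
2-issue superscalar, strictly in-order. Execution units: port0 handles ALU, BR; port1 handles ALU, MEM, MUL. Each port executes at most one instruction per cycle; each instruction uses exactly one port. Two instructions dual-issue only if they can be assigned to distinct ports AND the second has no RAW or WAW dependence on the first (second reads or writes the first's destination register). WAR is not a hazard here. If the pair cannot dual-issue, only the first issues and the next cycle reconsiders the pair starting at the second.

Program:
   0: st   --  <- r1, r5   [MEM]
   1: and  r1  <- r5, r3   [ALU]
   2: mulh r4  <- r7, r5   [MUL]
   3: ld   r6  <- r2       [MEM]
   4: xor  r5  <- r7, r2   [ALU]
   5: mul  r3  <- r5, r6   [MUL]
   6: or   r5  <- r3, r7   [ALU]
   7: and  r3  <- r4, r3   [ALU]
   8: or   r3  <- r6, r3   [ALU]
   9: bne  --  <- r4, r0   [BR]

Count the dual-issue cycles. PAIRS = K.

PAIRS = 4

#0 head=0: st and i0,i1 pair
#1 head=2: mulh i2 no-port MUL/MEM
#2 head=3: ld xor i3,i4 pair
#3 head=5: mul i5 RAW r3
#4 head=6: or and i6,i7 pair
#5 head=8: or bne i8,i9 pair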